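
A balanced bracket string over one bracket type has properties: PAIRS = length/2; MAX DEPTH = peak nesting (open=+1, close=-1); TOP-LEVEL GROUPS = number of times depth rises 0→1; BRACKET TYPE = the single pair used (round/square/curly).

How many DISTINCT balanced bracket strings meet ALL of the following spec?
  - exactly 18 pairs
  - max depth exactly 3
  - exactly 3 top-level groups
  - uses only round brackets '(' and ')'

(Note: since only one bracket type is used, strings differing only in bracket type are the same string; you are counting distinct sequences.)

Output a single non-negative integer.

Spec: pairs=18 depth=3 groups=3
Count(depth <= 3) = 765952
Count(depth <= 2) = 136
Count(depth == 3) = 765952 - 136 = 765816

Answer: 765816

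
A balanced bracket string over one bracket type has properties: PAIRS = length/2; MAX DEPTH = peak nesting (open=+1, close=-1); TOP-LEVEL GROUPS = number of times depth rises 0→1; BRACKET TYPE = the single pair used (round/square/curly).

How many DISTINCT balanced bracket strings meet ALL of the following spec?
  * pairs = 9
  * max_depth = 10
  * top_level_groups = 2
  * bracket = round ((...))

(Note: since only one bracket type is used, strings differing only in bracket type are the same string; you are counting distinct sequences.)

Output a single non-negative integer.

Spec: pairs=9 depth=10 groups=2
Count(depth <= 10) = 1430
Count(depth <= 9) = 1430
Count(depth == 10) = 1430 - 1430 = 0

Answer: 0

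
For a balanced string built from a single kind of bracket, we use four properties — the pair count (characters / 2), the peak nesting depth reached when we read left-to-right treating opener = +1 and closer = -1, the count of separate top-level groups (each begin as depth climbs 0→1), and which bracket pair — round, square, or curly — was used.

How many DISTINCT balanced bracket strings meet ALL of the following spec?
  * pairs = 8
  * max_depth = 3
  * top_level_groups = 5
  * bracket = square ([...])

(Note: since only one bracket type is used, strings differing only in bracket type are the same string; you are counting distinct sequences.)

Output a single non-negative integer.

Answer: 35

Derivation:
Spec: pairs=8 depth=3 groups=5
Count(depth <= 3) = 70
Count(depth <= 2) = 35
Count(depth == 3) = 70 - 35 = 35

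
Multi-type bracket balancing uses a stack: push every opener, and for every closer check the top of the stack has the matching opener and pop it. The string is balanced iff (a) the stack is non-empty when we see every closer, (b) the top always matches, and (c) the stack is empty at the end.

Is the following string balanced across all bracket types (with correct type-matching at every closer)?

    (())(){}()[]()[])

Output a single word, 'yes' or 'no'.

Answer: no

Derivation:
pos 0: push '('; stack = (
pos 1: push '('; stack = ((
pos 2: ')' matches '('; pop; stack = (
pos 3: ')' matches '('; pop; stack = (empty)
pos 4: push '('; stack = (
pos 5: ')' matches '('; pop; stack = (empty)
pos 6: push '{'; stack = {
pos 7: '}' matches '{'; pop; stack = (empty)
pos 8: push '('; stack = (
pos 9: ')' matches '('; pop; stack = (empty)
pos 10: push '['; stack = [
pos 11: ']' matches '['; pop; stack = (empty)
pos 12: push '('; stack = (
pos 13: ')' matches '('; pop; stack = (empty)
pos 14: push '['; stack = [
pos 15: ']' matches '['; pop; stack = (empty)
pos 16: saw closer ')' but stack is empty → INVALID
Verdict: unmatched closer ')' at position 16 → no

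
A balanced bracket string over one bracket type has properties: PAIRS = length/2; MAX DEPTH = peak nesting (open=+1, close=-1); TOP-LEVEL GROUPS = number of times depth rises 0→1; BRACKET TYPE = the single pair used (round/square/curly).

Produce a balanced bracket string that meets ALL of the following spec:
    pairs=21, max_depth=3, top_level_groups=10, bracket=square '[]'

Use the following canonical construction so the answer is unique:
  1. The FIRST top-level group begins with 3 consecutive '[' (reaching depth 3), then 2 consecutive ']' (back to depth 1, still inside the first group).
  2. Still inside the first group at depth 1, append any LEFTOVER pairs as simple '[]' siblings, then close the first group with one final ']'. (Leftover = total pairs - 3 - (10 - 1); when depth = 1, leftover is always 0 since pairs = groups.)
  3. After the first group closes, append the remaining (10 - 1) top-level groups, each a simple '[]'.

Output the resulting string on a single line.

Spec: pairs=21 depth=3 groups=10
Leftover pairs = 21 - 3 - (10-1) = 9
First group: deep chain of depth 3 + 9 sibling pairs
Remaining 9 groups: simple '[]' each

Answer: [[[]][][][][][][][][][]][][][][][][][][][]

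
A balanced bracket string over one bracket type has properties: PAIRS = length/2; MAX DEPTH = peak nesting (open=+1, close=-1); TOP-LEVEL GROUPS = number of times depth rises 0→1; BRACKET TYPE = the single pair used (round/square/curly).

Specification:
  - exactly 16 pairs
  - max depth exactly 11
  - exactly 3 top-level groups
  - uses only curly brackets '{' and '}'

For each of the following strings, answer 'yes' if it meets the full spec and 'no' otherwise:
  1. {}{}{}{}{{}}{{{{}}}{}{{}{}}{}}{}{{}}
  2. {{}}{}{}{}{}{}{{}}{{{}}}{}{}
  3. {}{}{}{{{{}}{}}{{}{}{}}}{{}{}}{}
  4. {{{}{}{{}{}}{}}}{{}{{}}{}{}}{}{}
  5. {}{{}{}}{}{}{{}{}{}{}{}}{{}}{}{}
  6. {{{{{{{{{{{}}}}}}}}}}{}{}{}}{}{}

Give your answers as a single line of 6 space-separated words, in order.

Answer: no no no no no yes

Derivation:
String 1 '{}{}{}{}{{}}{{{{}}}{}{{}{}}{}}{}{{}}': depth seq [1 0 1 0 1 0 1 0 1 2 1 0 1 2 3 4 3 2 1 2 1 2 3 2 3 2 1 2 1 0 1 0 1 2 1 0]
  -> pairs=18 depth=4 groups=8 -> no
String 2 '{{}}{}{}{}{}{}{{}}{{{}}}{}{}': depth seq [1 2 1 0 1 0 1 0 1 0 1 0 1 0 1 2 1 0 1 2 3 2 1 0 1 0 1 0]
  -> pairs=14 depth=3 groups=10 -> no
String 3 '{}{}{}{{{{}}{}}{{}{}{}}}{{}{}}{}': depth seq [1 0 1 0 1 0 1 2 3 4 3 2 3 2 1 2 3 2 3 2 3 2 1 0 1 2 1 2 1 0 1 0]
  -> pairs=16 depth=4 groups=6 -> no
String 4 '{{{}{}{{}{}}{}}}{{}{{}}{}{}}{}{}': depth seq [1 2 3 2 3 2 3 4 3 4 3 2 3 2 1 0 1 2 1 2 3 2 1 2 1 2 1 0 1 0 1 0]
  -> pairs=16 depth=4 groups=4 -> no
String 5 '{}{{}{}}{}{}{{}{}{}{}{}}{{}}{}{}': depth seq [1 0 1 2 1 2 1 0 1 0 1 0 1 2 1 2 1 2 1 2 1 2 1 0 1 2 1 0 1 0 1 0]
  -> pairs=16 depth=2 groups=8 -> no
String 6 '{{{{{{{{{{{}}}}}}}}}}{}{}{}}{}{}': depth seq [1 2 3 4 5 6 7 8 9 10 11 10 9 8 7 6 5 4 3 2 1 2 1 2 1 2 1 0 1 0 1 0]
  -> pairs=16 depth=11 groups=3 -> yes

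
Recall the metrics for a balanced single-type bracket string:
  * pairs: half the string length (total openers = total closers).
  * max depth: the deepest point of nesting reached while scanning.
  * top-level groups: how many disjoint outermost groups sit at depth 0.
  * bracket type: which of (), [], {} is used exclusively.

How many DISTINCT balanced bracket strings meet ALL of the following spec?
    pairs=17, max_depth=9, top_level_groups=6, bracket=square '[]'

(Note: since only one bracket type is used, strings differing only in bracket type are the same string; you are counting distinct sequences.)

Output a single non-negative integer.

Spec: pairs=17 depth=9 groups=6
Count(depth <= 9) = 4599822
Count(depth <= 8) = 4588110
Count(depth == 9) = 4599822 - 4588110 = 11712

Answer: 11712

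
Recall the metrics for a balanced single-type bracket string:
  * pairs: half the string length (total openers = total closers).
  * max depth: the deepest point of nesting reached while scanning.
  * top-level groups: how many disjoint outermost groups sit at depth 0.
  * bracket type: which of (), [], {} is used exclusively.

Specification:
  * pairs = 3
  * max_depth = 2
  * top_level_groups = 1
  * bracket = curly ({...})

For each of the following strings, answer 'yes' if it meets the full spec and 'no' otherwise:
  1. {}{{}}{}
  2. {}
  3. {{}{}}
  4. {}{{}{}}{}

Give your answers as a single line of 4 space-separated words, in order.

Answer: no no yes no

Derivation:
String 1 '{}{{}}{}': depth seq [1 0 1 2 1 0 1 0]
  -> pairs=4 depth=2 groups=3 -> no
String 2 '{}': depth seq [1 0]
  -> pairs=1 depth=1 groups=1 -> no
String 3 '{{}{}}': depth seq [1 2 1 2 1 0]
  -> pairs=3 depth=2 groups=1 -> yes
String 4 '{}{{}{}}{}': depth seq [1 0 1 2 1 2 1 0 1 0]
  -> pairs=5 depth=2 groups=3 -> no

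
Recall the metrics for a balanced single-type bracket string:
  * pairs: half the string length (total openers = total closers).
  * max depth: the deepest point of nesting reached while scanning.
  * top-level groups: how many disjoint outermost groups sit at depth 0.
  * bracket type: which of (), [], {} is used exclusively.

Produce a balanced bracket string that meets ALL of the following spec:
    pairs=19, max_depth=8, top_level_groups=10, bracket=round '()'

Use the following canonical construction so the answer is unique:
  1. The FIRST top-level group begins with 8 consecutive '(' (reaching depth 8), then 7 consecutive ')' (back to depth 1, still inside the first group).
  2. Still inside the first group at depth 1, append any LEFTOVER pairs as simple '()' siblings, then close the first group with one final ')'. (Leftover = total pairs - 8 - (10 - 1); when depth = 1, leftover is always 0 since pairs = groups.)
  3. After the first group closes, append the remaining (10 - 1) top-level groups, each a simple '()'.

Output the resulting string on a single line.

Answer: (((((((()))))))()())()()()()()()()()()

Derivation:
Spec: pairs=19 depth=8 groups=10
Leftover pairs = 19 - 8 - (10-1) = 2
First group: deep chain of depth 8 + 2 sibling pairs
Remaining 9 groups: simple '()' each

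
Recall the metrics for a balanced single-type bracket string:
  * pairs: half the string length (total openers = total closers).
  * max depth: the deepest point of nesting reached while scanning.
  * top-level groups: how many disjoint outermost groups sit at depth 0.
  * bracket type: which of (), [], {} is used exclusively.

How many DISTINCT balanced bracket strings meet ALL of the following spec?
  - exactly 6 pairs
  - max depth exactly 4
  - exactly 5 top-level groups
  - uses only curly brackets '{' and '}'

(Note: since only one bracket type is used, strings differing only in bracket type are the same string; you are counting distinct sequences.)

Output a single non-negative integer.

Answer: 0

Derivation:
Spec: pairs=6 depth=4 groups=5
Count(depth <= 4) = 5
Count(depth <= 3) = 5
Count(depth == 4) = 5 - 5 = 0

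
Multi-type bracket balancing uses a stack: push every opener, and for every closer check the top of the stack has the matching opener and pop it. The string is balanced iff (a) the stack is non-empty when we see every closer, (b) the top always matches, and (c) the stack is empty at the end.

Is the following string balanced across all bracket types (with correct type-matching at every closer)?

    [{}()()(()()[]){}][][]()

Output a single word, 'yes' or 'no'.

Answer: yes

Derivation:
pos 0: push '['; stack = [
pos 1: push '{'; stack = [{
pos 2: '}' matches '{'; pop; stack = [
pos 3: push '('; stack = [(
pos 4: ')' matches '('; pop; stack = [
pos 5: push '('; stack = [(
pos 6: ')' matches '('; pop; stack = [
pos 7: push '('; stack = [(
pos 8: push '('; stack = [((
pos 9: ')' matches '('; pop; stack = [(
pos 10: push '('; stack = [((
pos 11: ')' matches '('; pop; stack = [(
pos 12: push '['; stack = [([
pos 13: ']' matches '['; pop; stack = [(
pos 14: ')' matches '('; pop; stack = [
pos 15: push '{'; stack = [{
pos 16: '}' matches '{'; pop; stack = [
pos 17: ']' matches '['; pop; stack = (empty)
pos 18: push '['; stack = [
pos 19: ']' matches '['; pop; stack = (empty)
pos 20: push '['; stack = [
pos 21: ']' matches '['; pop; stack = (empty)
pos 22: push '('; stack = (
pos 23: ')' matches '('; pop; stack = (empty)
end: stack empty → VALID
Verdict: properly nested → yes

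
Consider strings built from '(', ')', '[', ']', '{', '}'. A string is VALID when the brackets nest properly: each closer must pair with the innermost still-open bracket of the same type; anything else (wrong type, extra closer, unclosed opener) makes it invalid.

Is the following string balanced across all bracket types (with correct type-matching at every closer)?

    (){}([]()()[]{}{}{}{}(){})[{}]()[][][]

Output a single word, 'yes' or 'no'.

pos 0: push '('; stack = (
pos 1: ')' matches '('; pop; stack = (empty)
pos 2: push '{'; stack = {
pos 3: '}' matches '{'; pop; stack = (empty)
pos 4: push '('; stack = (
pos 5: push '['; stack = ([
pos 6: ']' matches '['; pop; stack = (
pos 7: push '('; stack = ((
pos 8: ')' matches '('; pop; stack = (
pos 9: push '('; stack = ((
pos 10: ')' matches '('; pop; stack = (
pos 11: push '['; stack = ([
pos 12: ']' matches '['; pop; stack = (
pos 13: push '{'; stack = ({
pos 14: '}' matches '{'; pop; stack = (
pos 15: push '{'; stack = ({
pos 16: '}' matches '{'; pop; stack = (
pos 17: push '{'; stack = ({
pos 18: '}' matches '{'; pop; stack = (
pos 19: push '{'; stack = ({
pos 20: '}' matches '{'; pop; stack = (
pos 21: push '('; stack = ((
pos 22: ')' matches '('; pop; stack = (
pos 23: push '{'; stack = ({
pos 24: '}' matches '{'; pop; stack = (
pos 25: ')' matches '('; pop; stack = (empty)
pos 26: push '['; stack = [
pos 27: push '{'; stack = [{
pos 28: '}' matches '{'; pop; stack = [
pos 29: ']' matches '['; pop; stack = (empty)
pos 30: push '('; stack = (
pos 31: ')' matches '('; pop; stack = (empty)
pos 32: push '['; stack = [
pos 33: ']' matches '['; pop; stack = (empty)
pos 34: push '['; stack = [
pos 35: ']' matches '['; pop; stack = (empty)
pos 36: push '['; stack = [
pos 37: ']' matches '['; pop; stack = (empty)
end: stack empty → VALID
Verdict: properly nested → yes

Answer: yes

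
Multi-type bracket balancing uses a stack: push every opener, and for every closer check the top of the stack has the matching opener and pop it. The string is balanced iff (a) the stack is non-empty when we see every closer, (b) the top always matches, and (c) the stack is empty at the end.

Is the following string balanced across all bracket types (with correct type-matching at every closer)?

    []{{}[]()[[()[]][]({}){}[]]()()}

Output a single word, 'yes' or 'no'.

Answer: yes

Derivation:
pos 0: push '['; stack = [
pos 1: ']' matches '['; pop; stack = (empty)
pos 2: push '{'; stack = {
pos 3: push '{'; stack = {{
pos 4: '}' matches '{'; pop; stack = {
pos 5: push '['; stack = {[
pos 6: ']' matches '['; pop; stack = {
pos 7: push '('; stack = {(
pos 8: ')' matches '('; pop; stack = {
pos 9: push '['; stack = {[
pos 10: push '['; stack = {[[
pos 11: push '('; stack = {[[(
pos 12: ')' matches '('; pop; stack = {[[
pos 13: push '['; stack = {[[[
pos 14: ']' matches '['; pop; stack = {[[
pos 15: ']' matches '['; pop; stack = {[
pos 16: push '['; stack = {[[
pos 17: ']' matches '['; pop; stack = {[
pos 18: push '('; stack = {[(
pos 19: push '{'; stack = {[({
pos 20: '}' matches '{'; pop; stack = {[(
pos 21: ')' matches '('; pop; stack = {[
pos 22: push '{'; stack = {[{
pos 23: '}' matches '{'; pop; stack = {[
pos 24: push '['; stack = {[[
pos 25: ']' matches '['; pop; stack = {[
pos 26: ']' matches '['; pop; stack = {
pos 27: push '('; stack = {(
pos 28: ')' matches '('; pop; stack = {
pos 29: push '('; stack = {(
pos 30: ')' matches '('; pop; stack = {
pos 31: '}' matches '{'; pop; stack = (empty)
end: stack empty → VALID
Verdict: properly nested → yes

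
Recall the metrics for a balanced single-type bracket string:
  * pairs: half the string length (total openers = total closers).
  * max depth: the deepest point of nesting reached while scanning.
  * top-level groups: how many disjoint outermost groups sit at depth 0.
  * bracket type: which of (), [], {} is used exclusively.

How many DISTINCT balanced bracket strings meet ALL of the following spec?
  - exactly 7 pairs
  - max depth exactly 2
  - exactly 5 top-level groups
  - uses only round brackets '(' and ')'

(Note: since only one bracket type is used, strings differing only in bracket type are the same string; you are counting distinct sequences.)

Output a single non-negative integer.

Answer: 15

Derivation:
Spec: pairs=7 depth=2 groups=5
Count(depth <= 2) = 15
Count(depth <= 1) = 0
Count(depth == 2) = 15 - 0 = 15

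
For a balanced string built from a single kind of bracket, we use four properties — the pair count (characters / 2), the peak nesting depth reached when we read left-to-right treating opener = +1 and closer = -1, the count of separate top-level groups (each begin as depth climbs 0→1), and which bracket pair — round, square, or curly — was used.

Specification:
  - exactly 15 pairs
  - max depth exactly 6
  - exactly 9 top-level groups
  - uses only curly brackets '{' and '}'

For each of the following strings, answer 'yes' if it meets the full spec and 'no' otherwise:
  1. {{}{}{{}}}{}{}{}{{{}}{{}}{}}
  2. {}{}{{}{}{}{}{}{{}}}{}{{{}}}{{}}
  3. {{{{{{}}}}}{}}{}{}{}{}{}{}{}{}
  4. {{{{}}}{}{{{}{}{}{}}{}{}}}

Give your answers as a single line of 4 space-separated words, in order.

String 1 '{{}{}{{}}}{}{}{}{{{}}{{}}{}}': depth seq [1 2 1 2 1 2 3 2 1 0 1 0 1 0 1 0 1 2 3 2 1 2 3 2 1 2 1 0]
  -> pairs=14 depth=3 groups=5 -> no
String 2 '{}{}{{}{}{}{}{}{{}}}{}{{{}}}{{}}': depth seq [1 0 1 0 1 2 1 2 1 2 1 2 1 2 1 2 3 2 1 0 1 0 1 2 3 2 1 0 1 2 1 0]
  -> pairs=16 depth=3 groups=6 -> no
String 3 '{{{{{{}}}}}{}}{}{}{}{}{}{}{}{}': depth seq [1 2 3 4 5 6 5 4 3 2 1 2 1 0 1 0 1 0 1 0 1 0 1 0 1 0 1 0 1 0]
  -> pairs=15 depth=6 groups=9 -> yes
String 4 '{{{{}}}{}{{{}{}{}{}}{}{}}}': depth seq [1 2 3 4 3 2 1 2 1 2 3 4 3 4 3 4 3 4 3 2 3 2 3 2 1 0]
  -> pairs=13 depth=4 groups=1 -> no

Answer: no no yes no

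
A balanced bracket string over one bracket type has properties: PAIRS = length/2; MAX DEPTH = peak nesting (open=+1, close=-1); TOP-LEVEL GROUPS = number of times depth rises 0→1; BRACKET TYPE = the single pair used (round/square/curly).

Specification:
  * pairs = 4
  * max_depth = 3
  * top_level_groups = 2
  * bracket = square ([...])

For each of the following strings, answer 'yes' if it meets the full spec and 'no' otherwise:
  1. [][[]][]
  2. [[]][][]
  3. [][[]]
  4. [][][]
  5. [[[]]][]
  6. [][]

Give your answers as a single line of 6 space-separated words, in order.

Answer: no no no no yes no

Derivation:
String 1 '[][[]][]': depth seq [1 0 1 2 1 0 1 0]
  -> pairs=4 depth=2 groups=3 -> no
String 2 '[[]][][]': depth seq [1 2 1 0 1 0 1 0]
  -> pairs=4 depth=2 groups=3 -> no
String 3 '[][[]]': depth seq [1 0 1 2 1 0]
  -> pairs=3 depth=2 groups=2 -> no
String 4 '[][][]': depth seq [1 0 1 0 1 0]
  -> pairs=3 depth=1 groups=3 -> no
String 5 '[[[]]][]': depth seq [1 2 3 2 1 0 1 0]
  -> pairs=4 depth=3 groups=2 -> yes
String 6 '[][]': depth seq [1 0 1 0]
  -> pairs=2 depth=1 groups=2 -> no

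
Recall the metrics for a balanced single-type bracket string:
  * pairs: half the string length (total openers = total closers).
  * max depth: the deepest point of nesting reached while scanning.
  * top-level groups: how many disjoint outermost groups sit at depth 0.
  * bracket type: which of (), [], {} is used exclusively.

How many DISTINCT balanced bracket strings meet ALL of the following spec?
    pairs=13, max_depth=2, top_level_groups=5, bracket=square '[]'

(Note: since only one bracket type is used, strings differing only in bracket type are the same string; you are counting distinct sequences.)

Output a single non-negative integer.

Answer: 495

Derivation:
Spec: pairs=13 depth=2 groups=5
Count(depth <= 2) = 495
Count(depth <= 1) = 0
Count(depth == 2) = 495 - 0 = 495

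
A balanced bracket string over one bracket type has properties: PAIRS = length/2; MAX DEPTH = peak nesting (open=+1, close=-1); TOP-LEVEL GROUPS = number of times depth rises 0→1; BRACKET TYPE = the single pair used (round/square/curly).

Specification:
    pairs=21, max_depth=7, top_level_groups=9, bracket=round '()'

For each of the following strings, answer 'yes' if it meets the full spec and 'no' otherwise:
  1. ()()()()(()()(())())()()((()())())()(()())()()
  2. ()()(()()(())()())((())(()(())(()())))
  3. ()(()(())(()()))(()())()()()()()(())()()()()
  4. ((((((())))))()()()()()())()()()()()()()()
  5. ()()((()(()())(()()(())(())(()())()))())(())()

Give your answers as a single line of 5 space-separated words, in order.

Answer: no no no yes no

Derivation:
String 1 '()()()()(()()(())())()()((()())())()(()())()()': depth seq [1 0 1 0 1 0 1 0 1 2 1 2 1 2 3 2 1 2 1 0 1 0 1 0 1 2 3 2 3 2 1 2 1 0 1 0 1 2 1 2 1 0 1 0 1 0]
  -> pairs=23 depth=3 groups=12 -> no
String 2 '()()(()()(())()())((())(()(())(()())))': depth seq [1 0 1 0 1 2 1 2 1 2 3 2 1 2 1 2 1 0 1 2 3 2 1 2 3 2 3 4 3 2 3 4 3 4 3 2 1 0]
  -> pairs=19 depth=4 groups=4 -> no
String 3 '()(()(())(()()))(()())()()()()()(())()()()()': depth seq [1 0 1 2 1 2 3 2 1 2 3 2 3 2 1 0 1 2 1 2 1 0 1 0 1 0 1 0 1 0 1 0 1 2 1 0 1 0 1 0 1 0 1 0]
  -> pairs=22 depth=3 groups=13 -> no
String 4 '((((((())))))()()()()()())()()()()()()()()': depth seq [1 2 3 4 5 6 7 6 5 4 3 2 1 2 1 2 1 2 1 2 1 2 1 2 1 0 1 0 1 0 1 0 1 0 1 0 1 0 1 0 1 0]
  -> pairs=21 depth=7 groups=9 -> yes
String 5 '()()((()(()())(()()(())(())(()())()))())(())()': depth seq [1 0 1 0 1 2 3 2 3 4 3 4 3 2 3 4 3 4 3 4 5 4 3 4 5 4 3 4 5 4 5 4 3 4 3 2 1 2 1 0 1 2 1 0 1 0]
  -> pairs=23 depth=5 groups=5 -> no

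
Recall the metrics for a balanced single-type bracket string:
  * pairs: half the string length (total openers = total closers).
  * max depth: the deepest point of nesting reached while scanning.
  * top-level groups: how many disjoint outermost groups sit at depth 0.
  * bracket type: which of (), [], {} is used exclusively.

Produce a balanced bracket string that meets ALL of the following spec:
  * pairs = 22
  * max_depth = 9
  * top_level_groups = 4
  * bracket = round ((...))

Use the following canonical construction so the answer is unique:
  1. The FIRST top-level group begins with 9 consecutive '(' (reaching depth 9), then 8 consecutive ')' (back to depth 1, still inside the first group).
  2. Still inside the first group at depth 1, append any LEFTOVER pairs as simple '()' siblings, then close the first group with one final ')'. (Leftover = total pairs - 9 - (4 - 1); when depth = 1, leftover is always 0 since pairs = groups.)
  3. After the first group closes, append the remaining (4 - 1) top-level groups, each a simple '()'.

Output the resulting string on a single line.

Answer: ((((((((())))))))()()()()()()()()()())()()()

Derivation:
Spec: pairs=22 depth=9 groups=4
Leftover pairs = 22 - 9 - (4-1) = 10
First group: deep chain of depth 9 + 10 sibling pairs
Remaining 3 groups: simple '()' each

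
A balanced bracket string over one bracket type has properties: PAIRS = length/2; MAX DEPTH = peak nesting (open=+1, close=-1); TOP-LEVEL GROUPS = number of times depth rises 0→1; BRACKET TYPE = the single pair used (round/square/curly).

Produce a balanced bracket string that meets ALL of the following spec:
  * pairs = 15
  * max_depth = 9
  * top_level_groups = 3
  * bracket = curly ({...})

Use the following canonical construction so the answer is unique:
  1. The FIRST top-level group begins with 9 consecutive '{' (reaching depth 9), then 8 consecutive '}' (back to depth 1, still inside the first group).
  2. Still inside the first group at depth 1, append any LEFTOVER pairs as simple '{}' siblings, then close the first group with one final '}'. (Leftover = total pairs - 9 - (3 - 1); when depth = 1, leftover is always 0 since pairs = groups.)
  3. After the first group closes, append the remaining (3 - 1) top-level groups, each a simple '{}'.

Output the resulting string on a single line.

Answer: {{{{{{{{{}}}}}}}}{}{}{}{}}{}{}

Derivation:
Spec: pairs=15 depth=9 groups=3
Leftover pairs = 15 - 9 - (3-1) = 4
First group: deep chain of depth 9 + 4 sibling pairs
Remaining 2 groups: simple '{}' each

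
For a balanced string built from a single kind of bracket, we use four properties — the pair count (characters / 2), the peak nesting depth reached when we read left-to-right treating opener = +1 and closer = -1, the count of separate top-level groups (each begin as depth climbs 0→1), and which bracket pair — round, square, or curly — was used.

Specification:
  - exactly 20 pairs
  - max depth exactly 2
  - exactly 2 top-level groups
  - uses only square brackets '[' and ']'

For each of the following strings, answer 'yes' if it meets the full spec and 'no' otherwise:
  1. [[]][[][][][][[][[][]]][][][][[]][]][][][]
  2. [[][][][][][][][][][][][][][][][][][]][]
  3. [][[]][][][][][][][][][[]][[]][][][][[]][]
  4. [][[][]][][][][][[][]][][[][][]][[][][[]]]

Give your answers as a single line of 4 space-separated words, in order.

Answer: no yes no no

Derivation:
String 1 '[[]][[][][][][[][[][]]][][][][[]][]][][][]': depth seq [1 2 1 0 1 2 1 2 1 2 1 2 1 2 3 2 3 4 3 4 3 2 1 2 1 2 1 2 1 2 3 2 1 2 1 0 1 0 1 0 1 0]
  -> pairs=21 depth=4 groups=5 -> no
String 2 '[[][][][][][][][][][][][][][][][][][]][]': depth seq [1 2 1 2 1 2 1 2 1 2 1 2 1 2 1 2 1 2 1 2 1 2 1 2 1 2 1 2 1 2 1 2 1 2 1 2 1 0 1 0]
  -> pairs=20 depth=2 groups=2 -> yes
String 3 '[][[]][][][][][][][][][[]][[]][][][][[]][]': depth seq [1 0 1 2 1 0 1 0 1 0 1 0 1 0 1 0 1 0 1 0 1 0 1 2 1 0 1 2 1 0 1 0 1 0 1 0 1 2 1 0 1 0]
  -> pairs=21 depth=2 groups=17 -> no
String 4 '[][[][]][][][][][[][]][][[][][]][[][][[]]]': depth seq [1 0 1 2 1 2 1 0 1 0 1 0 1 0 1 0 1 2 1 2 1 0 1 0 1 2 1 2 1 2 1 0 1 2 1 2 1 2 3 2 1 0]
  -> pairs=21 depth=3 groups=10 -> no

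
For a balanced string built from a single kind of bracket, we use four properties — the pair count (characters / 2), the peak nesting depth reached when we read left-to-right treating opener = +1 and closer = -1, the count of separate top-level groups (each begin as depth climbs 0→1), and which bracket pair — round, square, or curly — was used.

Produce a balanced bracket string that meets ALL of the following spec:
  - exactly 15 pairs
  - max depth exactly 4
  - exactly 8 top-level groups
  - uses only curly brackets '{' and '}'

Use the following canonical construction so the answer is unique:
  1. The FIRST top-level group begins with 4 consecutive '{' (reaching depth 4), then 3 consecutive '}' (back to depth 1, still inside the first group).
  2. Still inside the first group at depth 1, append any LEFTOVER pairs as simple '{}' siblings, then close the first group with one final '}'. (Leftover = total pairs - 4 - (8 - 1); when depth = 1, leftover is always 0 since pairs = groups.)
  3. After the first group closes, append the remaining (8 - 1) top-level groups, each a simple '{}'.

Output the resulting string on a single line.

Spec: pairs=15 depth=4 groups=8
Leftover pairs = 15 - 4 - (8-1) = 4
First group: deep chain of depth 4 + 4 sibling pairs
Remaining 7 groups: simple '{}' each

Answer: {{{{}}}{}{}{}{}}{}{}{}{}{}{}{}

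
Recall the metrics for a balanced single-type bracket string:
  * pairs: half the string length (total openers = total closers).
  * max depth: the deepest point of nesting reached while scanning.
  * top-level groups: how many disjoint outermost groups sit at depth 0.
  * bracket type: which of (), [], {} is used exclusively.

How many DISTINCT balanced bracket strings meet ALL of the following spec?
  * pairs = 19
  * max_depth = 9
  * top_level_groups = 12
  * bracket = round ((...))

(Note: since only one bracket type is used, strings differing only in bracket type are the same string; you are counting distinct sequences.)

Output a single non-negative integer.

Answer: 0

Derivation:
Spec: pairs=19 depth=9 groups=12
Count(depth <= 9) = 303600
Count(depth <= 8) = 303600
Count(depth == 9) = 303600 - 303600 = 0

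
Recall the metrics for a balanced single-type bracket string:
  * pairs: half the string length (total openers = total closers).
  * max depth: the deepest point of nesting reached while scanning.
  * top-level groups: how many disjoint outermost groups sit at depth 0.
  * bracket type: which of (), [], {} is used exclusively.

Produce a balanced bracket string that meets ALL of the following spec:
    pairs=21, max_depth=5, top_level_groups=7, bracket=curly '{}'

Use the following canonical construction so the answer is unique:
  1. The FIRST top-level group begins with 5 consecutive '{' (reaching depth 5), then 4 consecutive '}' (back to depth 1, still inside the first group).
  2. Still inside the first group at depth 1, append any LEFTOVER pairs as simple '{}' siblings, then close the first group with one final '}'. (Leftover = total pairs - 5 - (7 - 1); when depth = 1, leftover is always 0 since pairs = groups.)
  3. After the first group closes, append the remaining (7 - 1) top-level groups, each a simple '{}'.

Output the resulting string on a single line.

Spec: pairs=21 depth=5 groups=7
Leftover pairs = 21 - 5 - (7-1) = 10
First group: deep chain of depth 5 + 10 sibling pairs
Remaining 6 groups: simple '{}' each

Answer: {{{{{}}}}{}{}{}{}{}{}{}{}{}{}}{}{}{}{}{}{}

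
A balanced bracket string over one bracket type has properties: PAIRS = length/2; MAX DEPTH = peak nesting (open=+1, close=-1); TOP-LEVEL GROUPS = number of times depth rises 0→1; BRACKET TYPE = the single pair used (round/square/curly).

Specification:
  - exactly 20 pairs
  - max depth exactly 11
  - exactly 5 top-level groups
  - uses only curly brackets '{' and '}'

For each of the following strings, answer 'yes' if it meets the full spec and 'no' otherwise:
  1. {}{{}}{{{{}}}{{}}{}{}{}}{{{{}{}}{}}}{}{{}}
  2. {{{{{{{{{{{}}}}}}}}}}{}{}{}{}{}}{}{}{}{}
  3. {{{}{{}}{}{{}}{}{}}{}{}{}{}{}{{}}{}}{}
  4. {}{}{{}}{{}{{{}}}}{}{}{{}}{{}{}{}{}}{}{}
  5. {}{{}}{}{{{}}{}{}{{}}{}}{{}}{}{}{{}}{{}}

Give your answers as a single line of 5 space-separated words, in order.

String 1 '{}{{}}{{{{}}}{{}}{}{}{}}{{{{}{}}{}}}{}{{}}': depth seq [1 0 1 2 1 0 1 2 3 4 3 2 1 2 3 2 1 2 1 2 1 2 1 0 1 2 3 4 3 4 3 2 3 2 1 0 1 0 1 2 1 0]
  -> pairs=21 depth=4 groups=6 -> no
String 2 '{{{{{{{{{{{}}}}}}}}}}{}{}{}{}{}}{}{}{}{}': depth seq [1 2 3 4 5 6 7 8 9 10 11 10 9 8 7 6 5 4 3 2 1 2 1 2 1 2 1 2 1 2 1 0 1 0 1 0 1 0 1 0]
  -> pairs=20 depth=11 groups=5 -> yes
String 3 '{{{}{{}}{}{{}}{}{}}{}{}{}{}{}{{}}{}}{}': depth seq [1 2 3 2 3 4 3 2 3 2 3 4 3 2 3 2 3 2 1 2 1 2 1 2 1 2 1 2 1 2 3 2 1 2 1 0 1 0]
  -> pairs=19 depth=4 groups=2 -> no
String 4 '{}{}{{}}{{}{{{}}}}{}{}{{}}{{}{}{}{}}{}{}': depth seq [1 0 1 0 1 2 1 0 1 2 1 2 3 4 3 2 1 0 1 0 1 0 1 2 1 0 1 2 1 2 1 2 1 2 1 0 1 0 1 0]
  -> pairs=20 depth=4 groups=10 -> no
String 5 '{}{{}}{}{{{}}{}{}{{}}{}}{{}}{}{}{{}}{{}}': depth seq [1 0 1 2 1 0 1 0 1 2 3 2 1 2 1 2 1 2 3 2 1 2 1 0 1 2 1 0 1 0 1 0 1 2 1 0 1 2 1 0]
  -> pairs=20 depth=3 groups=9 -> no

Answer: no yes no no no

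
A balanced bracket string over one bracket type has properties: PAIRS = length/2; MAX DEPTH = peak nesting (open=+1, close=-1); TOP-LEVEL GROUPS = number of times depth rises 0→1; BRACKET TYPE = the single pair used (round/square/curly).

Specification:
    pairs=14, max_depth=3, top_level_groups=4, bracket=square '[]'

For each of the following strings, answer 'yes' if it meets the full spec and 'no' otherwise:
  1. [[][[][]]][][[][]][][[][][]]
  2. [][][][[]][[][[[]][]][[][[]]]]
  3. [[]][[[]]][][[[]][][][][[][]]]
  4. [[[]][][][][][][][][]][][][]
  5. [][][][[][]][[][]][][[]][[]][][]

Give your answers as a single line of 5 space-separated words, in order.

String 1 '[[][[][]]][][[][]][][[][][]]': depth seq [1 2 1 2 3 2 3 2 1 0 1 0 1 2 1 2 1 0 1 0 1 2 1 2 1 2 1 0]
  -> pairs=14 depth=3 groups=5 -> no
String 2 '[][][][[]][[][[[]][]][[][[]]]]': depth seq [1 0 1 0 1 0 1 2 1 0 1 2 1 2 3 4 3 2 3 2 1 2 3 2 3 4 3 2 1 0]
  -> pairs=15 depth=4 groups=5 -> no
String 3 '[[]][[[]]][][[[]][][][][[][]]]': depth seq [1 2 1 0 1 2 3 2 1 0 1 0 1 2 3 2 1 2 1 2 1 2 1 2 3 2 3 2 1 0]
  -> pairs=15 depth=3 groups=4 -> no
String 4 '[[[]][][][][][][][][]][][][]': depth seq [1 2 3 2 1 2 1 2 1 2 1 2 1 2 1 2 1 2 1 2 1 0 1 0 1 0 1 0]
  -> pairs=14 depth=3 groups=4 -> yes
String 5 '[][][][[][]][[][]][][[]][[]][][]': depth seq [1 0 1 0 1 0 1 2 1 2 1 0 1 2 1 2 1 0 1 0 1 2 1 0 1 2 1 0 1 0 1 0]
  -> pairs=16 depth=2 groups=10 -> no

Answer: no no no yes no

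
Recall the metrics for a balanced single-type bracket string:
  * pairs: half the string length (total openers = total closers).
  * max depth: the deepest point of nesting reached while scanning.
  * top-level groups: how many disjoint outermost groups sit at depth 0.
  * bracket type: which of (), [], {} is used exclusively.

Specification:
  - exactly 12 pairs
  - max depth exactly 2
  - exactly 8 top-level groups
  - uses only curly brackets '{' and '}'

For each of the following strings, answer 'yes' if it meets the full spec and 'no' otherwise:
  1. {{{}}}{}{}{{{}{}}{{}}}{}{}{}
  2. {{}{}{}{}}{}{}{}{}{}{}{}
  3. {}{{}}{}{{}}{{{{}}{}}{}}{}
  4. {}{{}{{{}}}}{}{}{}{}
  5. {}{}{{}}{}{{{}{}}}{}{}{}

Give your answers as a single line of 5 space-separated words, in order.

String 1 '{{{}}}{}{}{{{}{}}{{}}}{}{}{}': depth seq [1 2 3 2 1 0 1 0 1 0 1 2 3 2 3 2 1 2 3 2 1 0 1 0 1 0 1 0]
  -> pairs=14 depth=3 groups=7 -> no
String 2 '{{}{}{}{}}{}{}{}{}{}{}{}': depth seq [1 2 1 2 1 2 1 2 1 0 1 0 1 0 1 0 1 0 1 0 1 0 1 0]
  -> pairs=12 depth=2 groups=8 -> yes
String 3 '{}{{}}{}{{}}{{{{}}{}}{}}{}': depth seq [1 0 1 2 1 0 1 0 1 2 1 0 1 2 3 4 3 2 3 2 1 2 1 0 1 0]
  -> pairs=13 depth=4 groups=6 -> no
String 4 '{}{{}{{{}}}}{}{}{}{}': depth seq [1 0 1 2 1 2 3 4 3 2 1 0 1 0 1 0 1 0 1 0]
  -> pairs=10 depth=4 groups=6 -> no
String 5 '{}{}{{}}{}{{{}{}}}{}{}{}': depth seq [1 0 1 0 1 2 1 0 1 0 1 2 3 2 3 2 1 0 1 0 1 0 1 0]
  -> pairs=12 depth=3 groups=8 -> no

Answer: no yes no no no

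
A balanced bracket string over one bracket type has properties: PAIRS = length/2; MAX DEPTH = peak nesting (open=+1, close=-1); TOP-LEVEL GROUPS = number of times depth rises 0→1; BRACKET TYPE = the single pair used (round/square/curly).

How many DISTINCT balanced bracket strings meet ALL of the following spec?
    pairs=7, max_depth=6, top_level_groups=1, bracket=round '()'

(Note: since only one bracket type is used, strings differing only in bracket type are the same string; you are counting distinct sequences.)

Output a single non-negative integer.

Answer: 9

Derivation:
Spec: pairs=7 depth=6 groups=1
Count(depth <= 6) = 131
Count(depth <= 5) = 122
Count(depth == 6) = 131 - 122 = 9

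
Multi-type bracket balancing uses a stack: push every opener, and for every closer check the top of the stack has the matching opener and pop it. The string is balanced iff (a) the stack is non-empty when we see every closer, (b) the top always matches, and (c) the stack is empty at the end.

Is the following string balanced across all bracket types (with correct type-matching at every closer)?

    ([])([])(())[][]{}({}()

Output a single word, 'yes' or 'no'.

Answer: no

Derivation:
pos 0: push '('; stack = (
pos 1: push '['; stack = ([
pos 2: ']' matches '['; pop; stack = (
pos 3: ')' matches '('; pop; stack = (empty)
pos 4: push '('; stack = (
pos 5: push '['; stack = ([
pos 6: ']' matches '['; pop; stack = (
pos 7: ')' matches '('; pop; stack = (empty)
pos 8: push '('; stack = (
pos 9: push '('; stack = ((
pos 10: ')' matches '('; pop; stack = (
pos 11: ')' matches '('; pop; stack = (empty)
pos 12: push '['; stack = [
pos 13: ']' matches '['; pop; stack = (empty)
pos 14: push '['; stack = [
pos 15: ']' matches '['; pop; stack = (empty)
pos 16: push '{'; stack = {
pos 17: '}' matches '{'; pop; stack = (empty)
pos 18: push '('; stack = (
pos 19: push '{'; stack = ({
pos 20: '}' matches '{'; pop; stack = (
pos 21: push '('; stack = ((
pos 22: ')' matches '('; pop; stack = (
end: stack still non-empty (() → INVALID
Verdict: unclosed openers at end: ( → no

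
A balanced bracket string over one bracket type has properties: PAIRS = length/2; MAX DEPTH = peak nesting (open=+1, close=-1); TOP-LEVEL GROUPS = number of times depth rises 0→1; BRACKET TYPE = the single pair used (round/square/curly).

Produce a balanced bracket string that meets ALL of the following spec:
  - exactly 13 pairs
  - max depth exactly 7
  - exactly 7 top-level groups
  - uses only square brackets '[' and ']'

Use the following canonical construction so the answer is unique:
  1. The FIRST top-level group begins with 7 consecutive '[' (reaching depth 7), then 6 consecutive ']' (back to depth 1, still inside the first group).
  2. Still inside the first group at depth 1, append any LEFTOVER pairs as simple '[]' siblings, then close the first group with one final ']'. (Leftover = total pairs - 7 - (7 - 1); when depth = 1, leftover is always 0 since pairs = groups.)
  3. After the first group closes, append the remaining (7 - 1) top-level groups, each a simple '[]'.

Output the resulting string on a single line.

Answer: [[[[[[[]]]]]]][][][][][][]

Derivation:
Spec: pairs=13 depth=7 groups=7
Leftover pairs = 13 - 7 - (7-1) = 0
First group: deep chain of depth 7 + 0 sibling pairs
Remaining 6 groups: simple '[]' each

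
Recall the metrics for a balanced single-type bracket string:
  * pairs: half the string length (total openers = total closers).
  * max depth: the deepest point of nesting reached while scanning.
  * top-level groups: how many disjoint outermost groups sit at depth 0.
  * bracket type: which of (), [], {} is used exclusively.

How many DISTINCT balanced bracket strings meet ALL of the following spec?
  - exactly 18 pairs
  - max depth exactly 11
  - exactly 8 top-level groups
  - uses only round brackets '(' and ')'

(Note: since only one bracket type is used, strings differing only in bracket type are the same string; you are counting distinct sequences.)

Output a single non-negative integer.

Spec: pairs=18 depth=11 groups=8
Count(depth <= 11) = 3749460
Count(depth <= 10) = 3749452
Count(depth == 11) = 3749460 - 3749452 = 8

Answer: 8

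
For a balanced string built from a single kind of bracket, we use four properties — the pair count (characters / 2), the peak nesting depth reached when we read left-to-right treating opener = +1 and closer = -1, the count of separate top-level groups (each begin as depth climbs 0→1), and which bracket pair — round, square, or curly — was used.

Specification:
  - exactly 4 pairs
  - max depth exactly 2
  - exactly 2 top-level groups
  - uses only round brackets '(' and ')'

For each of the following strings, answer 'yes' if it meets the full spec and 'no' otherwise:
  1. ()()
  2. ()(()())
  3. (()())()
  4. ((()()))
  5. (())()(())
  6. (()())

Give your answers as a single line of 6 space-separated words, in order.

Answer: no yes yes no no no

Derivation:
String 1 '()()': depth seq [1 0 1 0]
  -> pairs=2 depth=1 groups=2 -> no
String 2 '()(()())': depth seq [1 0 1 2 1 2 1 0]
  -> pairs=4 depth=2 groups=2 -> yes
String 3 '(()())()': depth seq [1 2 1 2 1 0 1 0]
  -> pairs=4 depth=2 groups=2 -> yes
String 4 '((()()))': depth seq [1 2 3 2 3 2 1 0]
  -> pairs=4 depth=3 groups=1 -> no
String 5 '(())()(())': depth seq [1 2 1 0 1 0 1 2 1 0]
  -> pairs=5 depth=2 groups=3 -> no
String 6 '(()())': depth seq [1 2 1 2 1 0]
  -> pairs=3 depth=2 groups=1 -> no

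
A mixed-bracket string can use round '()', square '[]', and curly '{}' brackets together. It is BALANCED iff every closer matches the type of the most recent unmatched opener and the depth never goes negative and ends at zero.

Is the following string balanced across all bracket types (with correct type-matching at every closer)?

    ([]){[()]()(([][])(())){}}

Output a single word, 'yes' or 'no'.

Answer: yes

Derivation:
pos 0: push '('; stack = (
pos 1: push '['; stack = ([
pos 2: ']' matches '['; pop; stack = (
pos 3: ')' matches '('; pop; stack = (empty)
pos 4: push '{'; stack = {
pos 5: push '['; stack = {[
pos 6: push '('; stack = {[(
pos 7: ')' matches '('; pop; stack = {[
pos 8: ']' matches '['; pop; stack = {
pos 9: push '('; stack = {(
pos 10: ')' matches '('; pop; stack = {
pos 11: push '('; stack = {(
pos 12: push '('; stack = {((
pos 13: push '['; stack = {(([
pos 14: ']' matches '['; pop; stack = {((
pos 15: push '['; stack = {(([
pos 16: ']' matches '['; pop; stack = {((
pos 17: ')' matches '('; pop; stack = {(
pos 18: push '('; stack = {((
pos 19: push '('; stack = {(((
pos 20: ')' matches '('; pop; stack = {((
pos 21: ')' matches '('; pop; stack = {(
pos 22: ')' matches '('; pop; stack = {
pos 23: push '{'; stack = {{
pos 24: '}' matches '{'; pop; stack = {
pos 25: '}' matches '{'; pop; stack = (empty)
end: stack empty → VALID
Verdict: properly nested → yes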